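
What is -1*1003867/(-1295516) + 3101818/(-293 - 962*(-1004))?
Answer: 4987743649273/1250891951380 ≈ 3.9874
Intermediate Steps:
-1*1003867/(-1295516) + 3101818/(-293 - 962*(-1004)) = -1003867*(-1/1295516) + 3101818/(-293 + 965848) = 1003867/1295516 + 3101818/965555 = 4987743649273/1250891951380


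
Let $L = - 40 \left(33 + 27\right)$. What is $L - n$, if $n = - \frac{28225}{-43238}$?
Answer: $- \frac{103799425}{43238} \approx -2400.7$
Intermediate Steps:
$L = -2400$ ($L = \left(-40\right) 60 = -2400$)
$n = \frac{28225}{43238}$ ($n = \left(-28225\right) \left(- \frac{1}{43238}\right) = \frac{28225}{43238} \approx 0.65278$)
$L - n = -2400 - \frac{28225}{43238} = - \frac{103799425}{43238}$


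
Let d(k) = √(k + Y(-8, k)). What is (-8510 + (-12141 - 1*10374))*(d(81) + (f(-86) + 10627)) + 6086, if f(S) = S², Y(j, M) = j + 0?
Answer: -559157489 - 31025*√73 ≈ -5.5942e+8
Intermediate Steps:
Y(j, M) = j
d(k) = √(-8 + k) (d(k) = √(k - 8) = √(-8 + k))
(-8510 + (-12141 - 1*10374))*(d(81) + (f(-86) + 10627)) + 6086 = (-8510 + (-12141 - 1*10374))*(√(-8 + 81) + ((-86)² + 10627)) + 6086 = (-8510 + (-12141 - 10374))*(√73 + (7396 + 10627)) + 6086 = (-8510 - 22515)*(√73 + 18023) + 6086 = -31025*(18023 + √73) + 6086 = (-559163575 - 31025*√73) + 6086 = -559157489 - 31025*√73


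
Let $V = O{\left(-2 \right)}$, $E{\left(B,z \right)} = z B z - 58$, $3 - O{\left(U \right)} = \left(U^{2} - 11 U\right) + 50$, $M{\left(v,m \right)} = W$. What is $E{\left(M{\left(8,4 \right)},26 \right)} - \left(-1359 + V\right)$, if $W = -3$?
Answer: $-654$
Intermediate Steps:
$M{\left(v,m \right)} = -3$
$O{\left(U \right)} = -47 - U^{2} + 11 U$ ($O{\left(U \right)} = 3 - \left(\left(U^{2} - 11 U\right) + 50\right) = 3 - \left(50 + U^{2} - 11 U\right) = -47 - U^{2} + 11 U$)
$E{\left(B,z \right)} = -58 + B z^{2}$ ($E{\left(B,z \right)} = B z z - 58 = B z^{2} - 58 = -58 + B z^{2}$)
$V = -73$ ($V = -47 - \left(-2\right)^{2} + 11 \left(-2\right) = -47 - 4 - 22 = -73$)
$E{\left(M{\left(8,4 \right)},26 \right)} - \left(-1359 + V\right) = \left(-58 - 3 \cdot 26^{2}\right) + \left(1359 - -73\right) = \left(-58 - 2028\right) + \left(1359 + 73\right) = \left(-58 - 2028\right) + 1432 = -2086 + 1432 = -654$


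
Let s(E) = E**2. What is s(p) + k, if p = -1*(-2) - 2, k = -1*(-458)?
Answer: 458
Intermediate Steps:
k = 458
p = 0 (p = 2 - 2 = 0)
s(p) + k = 0**2 + 458 = 0 + 458 = 458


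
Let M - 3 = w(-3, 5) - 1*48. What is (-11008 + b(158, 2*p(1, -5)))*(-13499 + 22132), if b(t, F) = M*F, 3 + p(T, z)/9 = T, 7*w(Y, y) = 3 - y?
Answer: -566704652/7 ≈ -8.0958e+7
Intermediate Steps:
w(Y, y) = 3/7 - y/7 (w(Y, y) = (3 - y)/7 = 3/7 - y/7)
p(T, z) = -27 + 9*T
M = -317/7 (M = 3 + ((3/7 - ⅐*5) - 1*48) = 3 + ((3/7 - 5/7) - 48) = 3 + (-2/7 - 48) = 3 - 338/7 = -317/7 ≈ -45.286)
b(t, F) = -317*F/7
(-11008 + b(158, 2*p(1, -5)))*(-13499 + 22132) = (-11008 - 634*(-27 + 9*1)/7)*(-13499 + 22132) = (-11008 - 634*(-27 + 9)/7)*8633 = (-11008 - 634*(-18)/7)*8633 = (-11008 - 317/7*(-36))*8633 = (-11008 + 11412/7)*8633 = -65644/7*8633 = -566704652/7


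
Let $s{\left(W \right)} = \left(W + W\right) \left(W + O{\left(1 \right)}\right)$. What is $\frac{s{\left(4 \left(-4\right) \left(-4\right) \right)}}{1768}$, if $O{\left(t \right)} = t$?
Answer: $\frac{80}{17} \approx 4.7059$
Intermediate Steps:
$s{\left(W \right)} = 2 W \left(1 + W\right)$ ($s{\left(W \right)} = \left(W + W\right) \left(W + 1\right) = 2 W \left(1 + W\right)$)
$\frac{s{\left(4 \left(-4\right) \left(-4\right) \right)}}{1768} = \frac{2 \cdot 4 \left(-4\right) \left(-4\right) \left(1 + 4 \left(-4\right) \left(-4\right)\right)}{1768} = 2 \left(\left(-16\right) \left(-4\right)\right) \left(1 - -64\right) \frac{1}{1768} = 2 \cdot 64 \left(1 + 64\right) \frac{1}{1768} = 2 \cdot 64 \cdot 65 \cdot \frac{1}{1768} = 8320 \cdot \frac{1}{1768} = \frac{80}{17}$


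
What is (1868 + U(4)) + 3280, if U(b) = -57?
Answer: 5091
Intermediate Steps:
(1868 + U(4)) + 3280 = (1868 - 57) + 3280 = 1811 + 3280 = 5091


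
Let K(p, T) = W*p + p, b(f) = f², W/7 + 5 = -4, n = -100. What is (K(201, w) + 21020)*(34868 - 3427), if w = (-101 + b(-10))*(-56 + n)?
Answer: 269072078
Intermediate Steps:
W = -63 (W = -35 + 7*(-4) = -35 - 28 = -63)
w = 156 (w = (-101 + (-10)²)*(-56 - 100) = (-101 + 100)*(-156) = -1*(-156) = 156)
K(p, T) = -62*p (K(p, T) = -63*p + p = -62*p)
(K(201, w) + 21020)*(34868 - 3427) = (-62*201 + 21020)*(34868 - 3427) = (-12462 + 21020)*31441 = 8558*31441 = 269072078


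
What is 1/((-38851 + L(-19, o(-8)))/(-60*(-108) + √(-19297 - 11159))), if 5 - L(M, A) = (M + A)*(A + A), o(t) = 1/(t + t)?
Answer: -276480/1657531 - 768*I*√94/1657531 ≈ -0.1668 - 0.0044922*I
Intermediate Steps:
o(t) = 1/(2*t)
L(M, A) = 5 - 2*A*(A + M) (L(M, A) = 5 - (M + A)*(A + A) = 5 - (A + M)*2*A = 5 - 2*A*(A + M))
1/((-38851 + L(-19, o(-8)))/(-60*(-108) + √(-19297 - 11159))) = 1/((-38851 + (5 - 2*((½)/(-8))² - 2*(½)/(-8)*(-19)))/(-60*(-108) + √(-19297 - 11159))) = 1/((-38851 + (5 - 2*((½)*(-⅛))² - 2*(½)*(-⅛)*(-19)))/(6480 + √(-30456))) = 1/((-38851 + (5 - 2*(-1/16)² - 2*(-1/16)*(-19)))/(6480 + 18*I*√94)) = 1/((-38851 + (5 - 2*1/256 - 19/8))/(6480 + 18*I*√94)) = 1/((-38851 + (5 - 1/128 - 19/8))/(6480 + 18*I*√94)) = 1/((-38851 + 335/128)/(6480 + 18*I*√94)) = 1/(-4972593/(128*(6480 + 18*I*√94))) = -276480/1657531 - 768*I*√94/1657531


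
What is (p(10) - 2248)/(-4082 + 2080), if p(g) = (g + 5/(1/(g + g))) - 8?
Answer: 1073/1001 ≈ 1.0719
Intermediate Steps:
p(g) = -8 + 11*g (p(g) = (g + 5/(1/(2*g))) - 8 = (g + 5/((1/(2*g)))) - 8 = (g + 5*(2*g)) - 8 = (g + 10*g) - 8 = 11*g - 8 = -8 + 11*g)
(p(10) - 2248)/(-4082 + 2080) = ((-8 + 11*10) - 2248)/(-4082 + 2080) = ((-8 + 110) - 2248)/(-2002) = (102 - 2248)*(-1/2002) = -2146*(-1/2002) = 1073/1001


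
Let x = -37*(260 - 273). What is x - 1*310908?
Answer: -310427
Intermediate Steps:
x = 481 (x = -37*(-13) = 481)
x - 1*310908 = 481 - 1*310908 = 481 - 310908 = -310427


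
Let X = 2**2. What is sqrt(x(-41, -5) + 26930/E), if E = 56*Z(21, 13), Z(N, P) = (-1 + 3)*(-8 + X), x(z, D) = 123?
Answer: sqrt(197218)/56 ≈ 7.9302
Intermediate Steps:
X = 4
Z(N, P) = -8 (Z(N, P) = (-1 + 3)*(-8 + 4) = 2*(-4) = -8)
E = -448 (E = 56*(-8) = -448)
sqrt(x(-41, -5) + 26930/E) = sqrt(123 + 26930/(-448)) = sqrt(123 + 26930*(-1/448)) = sqrt(123 - 13465/224) = sqrt(14087/224) = sqrt(197218)/56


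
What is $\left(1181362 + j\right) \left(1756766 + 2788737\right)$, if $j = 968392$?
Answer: $9771713256262$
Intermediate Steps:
$\left(1181362 + j\right) \left(1756766 + 2788737\right) = \left(1181362 + 968392\right) \left(1756766 + 2788737\right) = 2149754 \cdot 4545503 = 9771713256262$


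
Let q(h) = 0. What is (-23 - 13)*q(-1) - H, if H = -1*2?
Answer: 2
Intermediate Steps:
H = -2
(-23 - 13)*q(-1) - H = (-23 - 13)*0 - 1*(-2) = -36*0 + 2 = 0 + 2 = 2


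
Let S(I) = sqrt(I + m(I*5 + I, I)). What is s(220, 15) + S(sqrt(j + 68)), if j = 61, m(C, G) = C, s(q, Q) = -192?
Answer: -192 + sqrt(7)*129**(1/4) ≈ -183.08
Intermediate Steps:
S(I) = sqrt(7)*sqrt(I) (S(I) = sqrt(I + (I*5 + I)) = sqrt(I + (5*I + I)) = sqrt(I + 6*I) = sqrt(7*I) = sqrt(7)*sqrt(I))
s(220, 15) + S(sqrt(j + 68)) = -192 + sqrt(7)*sqrt(sqrt(61 + 68)) = -192 + sqrt(7)*sqrt(sqrt(129)) = -192 + sqrt(7)*129**(1/4)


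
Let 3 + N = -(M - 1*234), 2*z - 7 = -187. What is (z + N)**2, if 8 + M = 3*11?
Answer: 13456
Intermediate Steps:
z = -90 (z = 7/2 + (1/2)*(-187) = 7/2 - 187/2 = -90)
M = 25 (M = -8 + 3*11 = -8 + 33 = 25)
N = 206 (N = -3 - (25 - 1*234) = -3 - (25 - 234) = -3 - 1*(-209) = -3 + 209 = 206)
(z + N)**2 = (-90 + 206)**2 = 116**2 = 13456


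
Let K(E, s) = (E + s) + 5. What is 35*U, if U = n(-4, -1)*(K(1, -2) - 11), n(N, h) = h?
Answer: 245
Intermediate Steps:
K(E, s) = 5 + E + s
U = 7 (U = -((5 + 1 - 2) - 11) = -(4 - 11) = -1*(-7) = 7)
35*U = 35*7 = 245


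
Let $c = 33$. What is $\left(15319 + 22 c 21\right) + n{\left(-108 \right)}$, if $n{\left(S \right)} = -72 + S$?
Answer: $30385$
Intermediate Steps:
$\left(15319 + 22 c 21\right) + n{\left(-108 \right)} = \left(15319 + 22 \cdot 33 \cdot 21\right) - 180 = \left(15319 + 726 \cdot 21\right) - 180 = \left(15319 + 15246\right) - 180 = 30565 - 180 = 30385$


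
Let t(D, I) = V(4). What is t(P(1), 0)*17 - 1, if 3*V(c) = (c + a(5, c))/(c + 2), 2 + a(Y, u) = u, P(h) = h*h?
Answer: 14/3 ≈ 4.6667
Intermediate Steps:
P(h) = h**2
a(Y, u) = -2 + u
V(c) = (-2 + 2*c)/(3*(2 + c)) (V(c) = ((c + (-2 + c))/(c + 2))/3 = ((-2 + 2*c)/(2 + c))/3 = (-2 + 2*c)/(3*(2 + c)))
t(D, I) = 1/3 (t(D, I) = 2*(-1 + 4)/(3*(2 + 4)) = (2/3)*3/6 = (2/3)*(1/6)*3 = 1/3)
t(P(1), 0)*17 - 1 = (1/3)*17 - 1 = 17/3 - 1 = 14/3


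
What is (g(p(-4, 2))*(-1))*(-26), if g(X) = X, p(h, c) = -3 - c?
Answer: -130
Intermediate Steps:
(g(p(-4, 2))*(-1))*(-26) = ((-3 - 1*2)*(-1))*(-26) = ((-3 - 2)*(-1))*(-26) = -5*(-1)*(-26) = 5*(-26) = -130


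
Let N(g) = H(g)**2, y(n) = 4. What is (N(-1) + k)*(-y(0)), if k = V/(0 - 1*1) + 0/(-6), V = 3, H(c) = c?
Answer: 8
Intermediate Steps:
N(g) = g**2
k = -3 (k = 3/(0 - 1*1) + 0/(-6) = 3/(0 - 1) + 0*(-1/6) = 3/(-1) + 0 = 3*(-1) + 0 = -3 + 0 = -3)
(N(-1) + k)*(-y(0)) = ((-1)**2 - 3)*(-1*4) = (1 - 3)*(-4) = -2*(-4) = 8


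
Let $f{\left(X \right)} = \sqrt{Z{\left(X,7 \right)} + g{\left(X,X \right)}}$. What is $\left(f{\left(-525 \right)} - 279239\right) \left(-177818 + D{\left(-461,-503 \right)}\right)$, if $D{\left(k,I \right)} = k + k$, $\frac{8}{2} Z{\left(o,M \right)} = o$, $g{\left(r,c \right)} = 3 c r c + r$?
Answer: $49911178860 - 446850 i \sqrt{69457605} \approx 4.9911 \cdot 10^{10} - 3.7241 \cdot 10^{9} i$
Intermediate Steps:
$g{\left(r,c \right)} = r + 3 r c^{2}$ ($g{\left(r,c \right)} = 3 c r c + r = 3 r c^{2} + r = r + 3 r c^{2}$)
$Z{\left(o,M \right)} = \frac{o}{4}$
$D{\left(k,I \right)} = 2 k$
$f{\left(X \right)} = \sqrt{\frac{X}{4} + X \left(1 + 3 X^{2}\right)}$
$\left(f{\left(-525 \right)} - 279239\right) \left(-177818 + D{\left(-461,-503 \right)}\right) = \left(\frac{\sqrt{- 525 \left(5 + 12 \left(-525\right)^{2}\right)}}{2} - 279239\right) \left(-177818 + 2 \left(-461\right)\right) = \left(\frac{\sqrt{- 525 \left(5 + 12 \cdot 275625\right)}}{2} - 279239\right) \left(-177818 - 922\right) = \left(\frac{\sqrt{- 525 \left(5 + 3307500\right)}}{2} - 279239\right) \left(-178740\right) = \left(\frac{\sqrt{\left(-525\right) 3307505}}{2} - 279239\right) \left(-178740\right) = \left(\frac{\sqrt{-1736440125}}{2} - 279239\right) \left(-178740\right) = \left(\frac{5 i \sqrt{69457605}}{2} - 279239\right) \left(-178740\right) = \left(-279239 + \frac{5 i \sqrt{69457605}}{2}\right) \left(-178740\right) = 49911178860 - 446850 i \sqrt{69457605}$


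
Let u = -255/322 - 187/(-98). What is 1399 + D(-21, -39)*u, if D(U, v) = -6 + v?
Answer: 1520063/1127 ≈ 1348.8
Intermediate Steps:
u = 1258/1127 (u = -255*1/322 - 187*(-1/98) = -255/322 + 187/98 = 1258/1127 ≈ 1.1162)
1399 + D(-21, -39)*u = 1399 + (-6 - 39)*(1258/1127) = 1399 - 45*1258/1127 = 1399 - 56610/1127 = 1520063/1127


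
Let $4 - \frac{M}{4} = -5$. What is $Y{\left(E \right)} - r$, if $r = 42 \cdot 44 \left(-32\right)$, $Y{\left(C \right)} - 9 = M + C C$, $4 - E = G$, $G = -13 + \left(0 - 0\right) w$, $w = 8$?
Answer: $59470$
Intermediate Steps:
$M = 36$ ($M = 16 - -20 = 16 + 20 = 36$)
$G = -13$ ($G = -13 + \left(0 - 0\right) 8 = -13 + \left(0 + 0\right) 8 = -13 + 0 \cdot 8 = -13 + 0 = -13$)
$E = 17$ ($E = 4 - -13 = 4 + 13 = 17$)
$Y{\left(C \right)} = 45 + C^{2}$ ($Y{\left(C \right)} = 9 + \left(36 + C C\right) = 9 + \left(36 + C^{2}\right) = 45 + C^{2}$)
$r = -59136$ ($r = 1848 \left(-32\right) = -59136$)
$Y{\left(E \right)} - r = \left(45 + 17^{2}\right) - -59136 = \left(45 + 289\right) + 59136 = 334 + 59136 = 59470$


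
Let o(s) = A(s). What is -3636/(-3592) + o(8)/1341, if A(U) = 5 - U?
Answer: 405425/401406 ≈ 1.0100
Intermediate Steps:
o(s) = 5 - s
-3636/(-3592) + o(8)/1341 = -3636/(-3592) + (5 - 1*8)/1341 = -3636*(-1/3592) + (5 - 8)*(1/1341) = 909/898 - 3*1/1341 = 909/898 - 1/447 = 405425/401406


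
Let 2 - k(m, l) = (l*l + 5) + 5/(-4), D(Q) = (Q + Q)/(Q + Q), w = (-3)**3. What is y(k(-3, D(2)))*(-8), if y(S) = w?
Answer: 216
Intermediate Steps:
w = -27
D(Q) = 1 (D(Q) = (2*Q)/((2*Q)) = (2*Q)*(1/(2*Q)) = 1)
k(m, l) = -7/4 - l**2 (k(m, l) = 2 - ((l*l + 5) + 5/(-4)) = 2 - ((l**2 + 5) + 5*(-1/4)) = 2 - ((5 + l**2) - 5/4) = 2 - (15/4 + l**2) = 2 + (-15/4 - l**2) = -7/4 - l**2)
y(S) = -27
y(k(-3, D(2)))*(-8) = -27*(-8) = 216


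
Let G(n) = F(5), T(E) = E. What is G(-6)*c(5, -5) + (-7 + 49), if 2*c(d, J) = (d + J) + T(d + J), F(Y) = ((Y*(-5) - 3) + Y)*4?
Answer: 42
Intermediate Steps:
F(Y) = -12 - 16*Y (F(Y) = ((-5*Y - 3) + Y)*4 = ((-3 - 5*Y) + Y)*4 = (-3 - 4*Y)*4 = -12 - 16*Y)
G(n) = -92 (G(n) = -12 - 16*5 = -12 - 80 = -92)
c(d, J) = J + d (c(d, J) = ((d + J) + (d + J))/2 = ((J + d) + (J + d))/2 = (2*J + 2*d)/2 = J + d)
G(-6)*c(5, -5) + (-7 + 49) = -92*(-5 + 5) + (-7 + 49) = -92*0 + 42 = 0 + 42 = 42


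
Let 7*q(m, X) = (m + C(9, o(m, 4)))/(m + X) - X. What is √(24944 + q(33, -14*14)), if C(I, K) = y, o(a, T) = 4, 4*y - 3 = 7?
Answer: √130042127306/2282 ≈ 158.03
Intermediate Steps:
y = 5/2 (y = ¾ + (¼)*7 = ¾ + 7/4 = 5/2 ≈ 2.5000)
C(I, K) = 5/2
q(m, X) = -X/7 + (5/2 + m)/(7*(X + m)) (q(m, X) = ((m + 5/2)/(m + X) - X)/7 = ((5/2 + m)/(X + m) - X)/7 = (-X + (5/2 + m)/(X + m))/7 = -X/7 + (5/2 + m)/(7*(X + m)))
√(24944 + q(33, -14*14)) = √(24944 + (5/14 - (-14*14)²/7 + (⅐)*33 - ⅐*(-14*14)*33)/(-14*14 + 33)) = √(24944 + (5/14 - ⅐*(-196)² + 33/7 - ⅐*(-196)*33)/(-196 + 33)) = √(24944 + (5/14 - ⅐*38416 + 33/7 + 924)/(-163)) = √(24944 - (5/14 - 5488 + 33/7 + 924)/163) = √(24944 - 1/163*(-63825/14)) = √(24944 + 63825/2282) = √(56986033/2282) = √130042127306/2282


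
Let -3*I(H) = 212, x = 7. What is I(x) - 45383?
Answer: -136361/3 ≈ -45454.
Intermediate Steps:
I(H) = -212/3 (I(H) = -1/3*212 = -212/3)
I(x) - 45383 = -212/3 - 45383 = -136361/3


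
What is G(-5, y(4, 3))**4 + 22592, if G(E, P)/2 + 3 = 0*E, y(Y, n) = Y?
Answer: 23888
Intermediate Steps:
G(E, P) = -6 (G(E, P) = -6 + 2*(0*E) = -6 + 2*0 = -6 + 0 = -6)
G(-5, y(4, 3))**4 + 22592 = (-6)**4 + 22592 = 1296 + 22592 = 23888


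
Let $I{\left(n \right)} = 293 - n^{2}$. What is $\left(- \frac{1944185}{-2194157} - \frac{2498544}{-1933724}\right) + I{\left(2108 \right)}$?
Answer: $- \frac{4713185784773929870}{1060723512667} \approx -4.4434 \cdot 10^{6}$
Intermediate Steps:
$\left(- \frac{1944185}{-2194157} - \frac{2498544}{-1933724}\right) + I{\left(2108 \right)} = \left(- \frac{1944185}{-2194157} - \frac{2498544}{-1933724}\right) + \left(293 - 2108^{2}\right) = \left(\left(-1944185\right) \left(- \frac{1}{2194157}\right) - - \frac{624636}{483431}\right) + \left(293 - 4443664\right) = \left(\frac{1944185}{2194157} + \frac{624636}{483431}\right) + \left(293 - 4443664\right) = \frac{2310428750587}{1060723512667} - 4443371 = - \frac{4713185784773929870}{1060723512667}$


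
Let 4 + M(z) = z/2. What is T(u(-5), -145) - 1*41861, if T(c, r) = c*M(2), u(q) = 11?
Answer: -41894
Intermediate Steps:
M(z) = -4 + z/2
T(c, r) = -3*c (T(c, r) = c*(-4 + (½)*2) = c*(-4 + 1) = c*(-3) = -3*c)
T(u(-5), -145) - 1*41861 = -3*11 - 1*41861 = -33 - 41861 = -41894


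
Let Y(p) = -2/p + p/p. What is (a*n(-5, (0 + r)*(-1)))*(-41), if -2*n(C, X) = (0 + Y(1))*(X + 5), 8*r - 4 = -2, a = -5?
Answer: 3895/8 ≈ 486.88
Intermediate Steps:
Y(p) = 1 - 2/p (Y(p) = -2/p + 1 = 1 - 2/p)
r = 1/4 (r = 1/2 + (1/8)*(-2) = 1/2 - 1/4 = 1/4 ≈ 0.25000)
n(C, X) = 5/2 + X/2 (n(C, X) = -(0 + (-2 + 1)/1)*(X + 5)/2 = -(0 + 1*(-1))*(5 + X)/2 = -(0 - 1)*(5 + X)/2 = -(-1)*(5 + X)/2 = -(-5 - X)/2 = 5/2 + X/2)
(a*n(-5, (0 + r)*(-1)))*(-41) = -5*(5/2 + ((0 + 1/4)*(-1))/2)*(-41) = -5*(5/2 + ((1/4)*(-1))/2)*(-41) = -5*(5/2 + (1/2)*(-1/4))*(-41) = -5*(5/2 - 1/8)*(-41) = -5*19/8*(-41) = -95/8*(-41) = 3895/8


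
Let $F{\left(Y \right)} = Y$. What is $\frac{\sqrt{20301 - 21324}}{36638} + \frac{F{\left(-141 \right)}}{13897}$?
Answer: $- \frac{141}{13897} + \frac{i \sqrt{1023}}{36638} \approx -0.010146 + 0.00087298 i$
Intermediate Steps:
$\frac{\sqrt{20301 - 21324}}{36638} + \frac{F{\left(-141 \right)}}{13897} = \frac{\sqrt{20301 - 21324}}{36638} - \frac{141}{13897} = \sqrt{-1023} \cdot \frac{1}{36638} - \frac{141}{13897} = i \sqrt{1023} \cdot \frac{1}{36638} - \frac{141}{13897} = \frac{i \sqrt{1023}}{36638} - \frac{141}{13897} = - \frac{141}{13897} + \frac{i \sqrt{1023}}{36638}$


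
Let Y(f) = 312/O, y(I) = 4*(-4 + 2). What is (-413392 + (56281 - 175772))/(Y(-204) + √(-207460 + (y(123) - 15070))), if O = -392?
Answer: 1018339413/534315259 + 1279452083*I*√222538/534315259 ≈ 1.9059 + 1129.6*I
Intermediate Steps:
y(I) = -8 (y(I) = 4*(-2) = -8)
Y(f) = -39/49 (Y(f) = 312/(-392) = 312*(-1/392) = -39/49)
(-413392 + (56281 - 175772))/(Y(-204) + √(-207460 + (y(123) - 15070))) = (-413392 + (56281 - 175772))/(-39/49 + √(-207460 + (-8 - 15070))) = (-413392 - 119491)/(-39/49 + √(-207460 - 15078)) = -532883/(-39/49 + √(-222538)) = -532883/(-39/49 + I*√222538)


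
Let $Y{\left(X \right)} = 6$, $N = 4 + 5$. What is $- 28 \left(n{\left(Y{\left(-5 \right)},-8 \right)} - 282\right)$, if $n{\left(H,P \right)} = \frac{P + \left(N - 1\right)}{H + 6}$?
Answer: $7896$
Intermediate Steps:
$N = 9$
$n{\left(H,P \right)} = \frac{8 + P}{6 + H}$ ($n{\left(H,P \right)} = \frac{P + \left(9 - 1\right)}{H + 6} = \frac{P + \left(9 - 1\right)}{6 + H} = \frac{P + 8}{6 + H} = \frac{8 + P}{6 + H}$)
$- 28 \left(n{\left(Y{\left(-5 \right)},-8 \right)} - 282\right) = - 28 \left(\frac{8 - 8}{6 + 6} - 282\right) = - 28 \left(\frac{1}{12} \cdot 0 - 282\right) = - 28 \left(0 - 282\right) = \left(-28\right) \left(-282\right) = 7896$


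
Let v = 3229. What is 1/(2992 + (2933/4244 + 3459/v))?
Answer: 13703876/41026147645 ≈ 0.00033403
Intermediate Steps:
1/(2992 + (2933/4244 + 3459/v)) = 1/(2992 + (2933/4244 + 3459/3229)) = 1/(2992 + 24150653/13703876) = 1/(41026147645/13703876) = 13703876/41026147645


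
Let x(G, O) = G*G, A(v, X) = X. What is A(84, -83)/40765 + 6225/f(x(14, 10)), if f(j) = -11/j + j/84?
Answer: 149212018363/54584335 ≈ 2733.6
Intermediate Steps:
x(G, O) = G²
f(j) = -11/j + j/84 (f(j) = -11/j + j*(1/84) = -11/j + j/84)
A(84, -83)/40765 + 6225/f(x(14, 10)) = -83/40765 + 6225/(-11/(14²) + (1/84)*14²) = -83*1/40765 + 6225/(-11/196 + (1/84)*196) = -83/40765 + 6225/(-11*1/196 + 7/3) = -83/40765 + 6225/(-11/196 + 7/3) = -83/40765 + 6225/(1339/588) = -83/40765 + 6225*(588/1339) = -83/40765 + 3660300/1339 = 149212018363/54584335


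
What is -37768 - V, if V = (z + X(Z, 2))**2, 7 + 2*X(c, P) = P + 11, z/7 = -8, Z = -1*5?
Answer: -40577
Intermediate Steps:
Z = -5
z = -56 (z = 7*(-8) = -56)
X(c, P) = 2 + P/2 (X(c, P) = -7/2 + (P + 11)/2 = -7/2 + (11 + P)/2 = -7/2 + (11/2 + P/2) = 2 + P/2)
V = 2809 (V = (-56 + (2 + (1/2)*2))**2 = (-56 + (2 + 1))**2 = (-56 + 3)**2 = (-53)**2 = 2809)
-37768 - V = -37768 - 1*2809 = -37768 - 2809 = -40577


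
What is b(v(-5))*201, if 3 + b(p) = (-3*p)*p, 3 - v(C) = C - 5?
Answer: -102510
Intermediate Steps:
v(C) = 8 - C (v(C) = 3 - (C - 5) = 3 - (-5 + C) = 3 + (5 - C) = 8 - C)
b(p) = -3 - 3*p² (b(p) = -3 + (-3*p)*p = -3 - 3*p²)
b(v(-5))*201 = (-3 - 3*(8 - 1*(-5))²)*201 = (-3 - 3*(8 + 5)²)*201 = (-3 - 3*13²)*201 = (-3 - 3*169)*201 = (-3 - 507)*201 = -510*201 = -102510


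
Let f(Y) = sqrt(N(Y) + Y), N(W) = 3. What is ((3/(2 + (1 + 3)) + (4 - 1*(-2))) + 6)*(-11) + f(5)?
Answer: -275/2 + 2*sqrt(2) ≈ -134.67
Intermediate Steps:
f(Y) = sqrt(3 + Y)
((3/(2 + (1 + 3)) + (4 - 1*(-2))) + 6)*(-11) + f(5) = ((3/(2 + (1 + 3)) + (4 - 1*(-2))) + 6)*(-11) + sqrt(3 + 5) = ((3/(2 + 4) + (4 + 2)) + 6)*(-11) + sqrt(8) = ((3/6 + 6) + 6)*(-11) + 2*sqrt(2) = ((3*(1/6) + 6) + 6)*(-11) + 2*sqrt(2) = ((1/2 + 6) + 6)*(-11) + 2*sqrt(2) = (13/2 + 6)*(-11) + 2*sqrt(2) = (25/2)*(-11) + 2*sqrt(2) = -275/2 + 2*sqrt(2)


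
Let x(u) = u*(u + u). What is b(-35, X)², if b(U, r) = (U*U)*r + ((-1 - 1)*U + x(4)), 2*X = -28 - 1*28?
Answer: 1169503204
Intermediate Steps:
x(u) = 2*u² (x(u) = u*(2*u) = 2*u²)
X = -28 (X = (-28 - 1*28)/2 = (-28 - 28)/2 = (½)*(-56) = -28)
b(U, r) = 32 - 2*U + r*U² (b(U, r) = (U*U)*r + ((-1 - 1)*U + 2*4²) = U²*r + (-2*U + 2*16) = r*U² + (-2*U + 32) = r*U² + (32 - 2*U) = 32 - 2*U + r*U²)
b(-35, X)² = (32 - 2*(-35) - 28*(-35)²)² = (32 + 70 - 28*1225)² = (32 + 70 - 34300)² = (-34198)² = 1169503204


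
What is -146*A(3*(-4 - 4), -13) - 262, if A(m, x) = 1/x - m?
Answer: -48812/13 ≈ -3754.8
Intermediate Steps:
-146*A(3*(-4 - 4), -13) - 262 = -146*(1/(-13) - 3*(-4 - 4)) - 262 = -146*(-1/13 - 3*(-8)) - 262 = -146*(-1/13 - 1*(-24)) - 262 = -146*(-1/13 + 24) - 262 = -146*311/13 - 262 = -45406/13 - 262 = -48812/13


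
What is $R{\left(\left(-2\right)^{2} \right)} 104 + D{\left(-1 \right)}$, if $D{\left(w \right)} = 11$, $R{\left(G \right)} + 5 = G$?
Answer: $-93$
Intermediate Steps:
$R{\left(G \right)} = -5 + G$
$R{\left(\left(-2\right)^{2} \right)} 104 + D{\left(-1 \right)} = \left(-5 + \left(-2\right)^{2}\right) 104 + 11 = \left(-5 + 4\right) 104 + 11 = \left(-1\right) 104 + 11 = -104 + 11 = -93$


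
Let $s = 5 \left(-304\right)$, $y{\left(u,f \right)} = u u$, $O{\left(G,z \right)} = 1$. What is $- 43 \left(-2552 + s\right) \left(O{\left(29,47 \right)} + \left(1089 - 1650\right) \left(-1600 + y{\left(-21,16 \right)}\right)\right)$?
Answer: $113847419200$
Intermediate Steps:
$y{\left(u,f \right)} = u^{2}$
$s = -1520$
$- 43 \left(-2552 + s\right) \left(O{\left(29,47 \right)} + \left(1089 - 1650\right) \left(-1600 + y{\left(-21,16 \right)}\right)\right) = - 43 \left(-2552 - 1520\right) \left(1 + \left(1089 - 1650\right) \left(-1600 + \left(-21\right)^{2}\right)\right) = - 43 \left(- 4072 \left(1 - 561 \left(-1600 + 441\right)\right)\right) = - 43 \left(- 4072 \left(1 - -650199\right)\right) = - 43 \left(- 4072 \left(1 + 650199\right)\right) = - 43 \left(\left(-4072\right) 650200\right) = \left(-43\right) \left(-2647614400\right) = 113847419200$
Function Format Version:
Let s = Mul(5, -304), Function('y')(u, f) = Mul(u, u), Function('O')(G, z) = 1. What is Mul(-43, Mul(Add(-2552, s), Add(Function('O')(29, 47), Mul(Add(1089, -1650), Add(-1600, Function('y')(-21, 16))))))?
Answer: 113847419200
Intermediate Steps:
Function('y')(u, f) = Pow(u, 2)
s = -1520
Mul(-43, Mul(Add(-2552, s), Add(Function('O')(29, 47), Mul(Add(1089, -1650), Add(-1600, Function('y')(-21, 16)))))) = Mul(-43, Mul(Add(-2552, -1520), Add(1, Mul(Add(1089, -1650), Add(-1600, Pow(-21, 2)))))) = Mul(-43, Mul(-4072, Add(1, Mul(-561, Add(-1600, 441))))) = Mul(-43, Mul(-4072, Add(1, Mul(-561, -1159)))) = Mul(-43, Mul(-4072, Add(1, 650199))) = Mul(-43, Mul(-4072, 650200)) = Mul(-43, -2647614400) = 113847419200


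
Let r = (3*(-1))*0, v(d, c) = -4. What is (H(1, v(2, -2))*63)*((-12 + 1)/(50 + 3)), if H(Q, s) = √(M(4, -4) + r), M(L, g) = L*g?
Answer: -2772*I/53 ≈ -52.302*I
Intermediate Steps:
r = 0 (r = -3*0 = 0)
H(Q, s) = 4*I (H(Q, s) = √(4*(-4) + 0) = √(-16 + 0) = √(-16) = 4*I)
(H(1, v(2, -2))*63)*((-12 + 1)/(50 + 3)) = ((4*I)*63)*((-12 + 1)/(50 + 3)) = (252*I)*(-11/53) = -2772*I/53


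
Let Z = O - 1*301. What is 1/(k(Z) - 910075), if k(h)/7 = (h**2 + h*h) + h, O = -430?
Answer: 1/6565862 ≈ 1.5230e-7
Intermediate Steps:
Z = -731 (Z = -430 - 1*301 = -430 - 301 = -731)
k(h) = 7*h + 14*h**2 (k(h) = 7*((h**2 + h*h) + h) = 7*((h**2 + h**2) + h) = 7*(2*h**2 + h) = 7*(h + 2*h**2) = 7*h + 14*h**2)
1/(k(Z) - 910075) = 1/(7*(-731)*(1 + 2*(-731)) - 910075) = 1/(7*(-731)*(1 - 1462) - 910075) = 1/(7*(-731)*(-1461) - 910075) = 1/(7475937 - 910075) = 1/6565862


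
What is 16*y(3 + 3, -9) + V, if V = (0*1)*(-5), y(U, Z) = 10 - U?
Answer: 64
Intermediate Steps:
V = 0 (V = 0*(-5) = 0)
16*y(3 + 3, -9) + V = 16*(10 - (3 + 3)) + 0 = 16*(10 - 1*6) + 0 = 16*(10 - 6) + 0 = 16*4 + 0 = 64 + 0 = 64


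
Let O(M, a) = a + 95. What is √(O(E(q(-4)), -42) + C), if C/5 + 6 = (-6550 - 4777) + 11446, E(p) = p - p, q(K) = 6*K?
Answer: √618 ≈ 24.860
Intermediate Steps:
E(p) = 0
C = 565 (C = -30 + 5*((-6550 - 4777) + 11446) = -30 + 5*(-11327 + 11446) = -30 + 5*119 = -30 + 595 = 565)
O(M, a) = 95 + a
√(O(E(q(-4)), -42) + C) = √((95 - 42) + 565) = √(53 + 565) = √618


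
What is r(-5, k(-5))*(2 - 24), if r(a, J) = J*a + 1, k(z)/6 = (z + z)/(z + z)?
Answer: 638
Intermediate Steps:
k(z) = 6 (k(z) = 6*((z + z)/(z + z)) = 6*((2*z)/((2*z))) = 6*((2*z)*(1/(2*z))) = 6*1 = 6)
r(a, J) = 1 + J*a
r(-5, k(-5))*(2 - 24) = (1 + 6*(-5))*(2 - 24) = (1 - 30)*(-22) = -29*(-22) = 638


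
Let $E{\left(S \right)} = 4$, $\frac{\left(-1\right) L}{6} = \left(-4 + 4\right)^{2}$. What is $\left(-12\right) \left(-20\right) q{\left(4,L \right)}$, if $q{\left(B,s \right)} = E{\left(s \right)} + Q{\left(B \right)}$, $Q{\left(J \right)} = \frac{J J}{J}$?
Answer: $1920$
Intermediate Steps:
$L = 0$ ($L = - 6 \left(-4 + 4\right)^{2} = - 6 \cdot 0^{2} = \left(-6\right) 0 = 0$)
$Q{\left(J \right)} = J$ ($Q{\left(J \right)} = \frac{J^{2}}{J} = J$)
$q{\left(B,s \right)} = 4 + B$
$\left(-12\right) \left(-20\right) q{\left(4,L \right)} = \left(-12\right) \left(-20\right) \left(4 + 4\right) = 240 \cdot 8 = 1920$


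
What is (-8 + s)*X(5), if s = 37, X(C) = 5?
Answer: 145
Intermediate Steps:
(-8 + s)*X(5) = (-8 + 37)*5 = 29*5 = 145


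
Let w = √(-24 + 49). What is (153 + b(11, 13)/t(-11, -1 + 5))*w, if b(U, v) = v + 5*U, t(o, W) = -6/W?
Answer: 1615/3 ≈ 538.33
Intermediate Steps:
w = 5 (w = √25 = 5)
(153 + b(11, 13)/t(-11, -1 + 5))*w = (153 + (13 + 5*11)/((-6/(-1 + 5))))*5 = (153 + (13 + 55)/((-6/4)))*5 = (153 + 68/((-6*¼)))*5 = (153 + 68/(-3/2))*5 = (153 + 68*(-⅔))*5 = (153 - 136/3)*5 = (323/3)*5 = 1615/3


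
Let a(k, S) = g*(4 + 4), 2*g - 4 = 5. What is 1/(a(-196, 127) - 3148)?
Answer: -1/3112 ≈ -0.00032134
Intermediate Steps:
g = 9/2 (g = 2 + (½)*5 = 2 + 5/2 = 9/2 ≈ 4.5000)
a(k, S) = 36 (a(k, S) = 9*(4 + 4)/2 = (9/2)*8 = 36)
1/(a(-196, 127) - 3148) = 1/(36 - 3148) = 1/(-3112) = -1/3112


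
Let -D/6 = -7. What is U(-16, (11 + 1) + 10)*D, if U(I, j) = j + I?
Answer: 252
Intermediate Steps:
D = 42 (D = -6*(-7) = 42)
U(I, j) = I + j
U(-16, (11 + 1) + 10)*D = (-16 + ((11 + 1) + 10))*42 = (-16 + (12 + 10))*42 = (-16 + 22)*42 = 6*42 = 252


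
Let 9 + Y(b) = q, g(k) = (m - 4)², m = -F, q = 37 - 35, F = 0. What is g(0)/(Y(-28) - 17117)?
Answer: -4/4281 ≈ -0.00093436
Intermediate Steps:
q = 2
m = 0 (m = -1*0 = 0)
g(k) = 16 (g(k) = (0 - 4)² = (-4)² = 16)
Y(b) = -7 (Y(b) = -9 + 2 = -7)
g(0)/(Y(-28) - 17117) = 16/(-7 - 17117) = 16/(-17124) = -1/17124*16 = -4/4281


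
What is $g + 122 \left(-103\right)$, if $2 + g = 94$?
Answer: $-12474$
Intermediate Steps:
$g = 92$ ($g = -2 + 94 = 92$)
$g + 122 \left(-103\right) = 92 + 122 \left(-103\right) = 92 - 12566 = -12474$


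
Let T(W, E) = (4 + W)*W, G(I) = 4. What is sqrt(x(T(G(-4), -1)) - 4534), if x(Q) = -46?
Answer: 2*I*sqrt(1145) ≈ 67.676*I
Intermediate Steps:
T(W, E) = W*(4 + W)
sqrt(x(T(G(-4), -1)) - 4534) = sqrt(-46 - 4534) = sqrt(-4580) = 2*I*sqrt(1145)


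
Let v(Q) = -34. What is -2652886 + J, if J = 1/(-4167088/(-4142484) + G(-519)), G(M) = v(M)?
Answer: -90647370056633/34169342 ≈ -2.6529e+6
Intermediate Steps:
G(M) = -34
J = -1035621/34169342 (J = 1/(-4167088/(-4142484) - 34) = 1/(-4167088*(-1/4142484) - 34) = 1/(1041772/1035621 - 34) = 1/(-34169342/1035621) = -1035621/34169342 ≈ -0.030308)
-2652886 + J = -2652886 - 1035621/34169342 = -90647370056633/34169342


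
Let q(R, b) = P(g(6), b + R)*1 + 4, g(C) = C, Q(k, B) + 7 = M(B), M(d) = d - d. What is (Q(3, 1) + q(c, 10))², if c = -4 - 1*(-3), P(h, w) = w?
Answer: 36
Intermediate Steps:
M(d) = 0
Q(k, B) = -7 (Q(k, B) = -7 + 0 = -7)
c = -1 (c = -4 + 3 = -1)
q(R, b) = 4 + R + b (q(R, b) = (b + R)*1 + 4 = (R + b)*1 + 4 = (R + b) + 4 = 4 + R + b)
(Q(3, 1) + q(c, 10))² = (-7 + (4 - 1 + 10))² = (-7 + 13)² = 6² = 36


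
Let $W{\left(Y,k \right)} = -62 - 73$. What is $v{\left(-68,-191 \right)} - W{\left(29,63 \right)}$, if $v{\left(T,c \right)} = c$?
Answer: $-56$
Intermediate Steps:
$W{\left(Y,k \right)} = -135$ ($W{\left(Y,k \right)} = -62 - 73 = -135$)
$v{\left(-68,-191 \right)} - W{\left(29,63 \right)} = -191 - -135 = -191 + 135 = -56$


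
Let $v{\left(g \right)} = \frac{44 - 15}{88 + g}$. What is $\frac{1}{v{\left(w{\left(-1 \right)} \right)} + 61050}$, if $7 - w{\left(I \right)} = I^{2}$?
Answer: $\frac{94}{5738729} \approx 1.638 \cdot 10^{-5}$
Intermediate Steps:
$w{\left(I \right)} = 7 - I^{2}$
$v{\left(g \right)} = \frac{29}{88 + g}$
$\frac{1}{v{\left(w{\left(-1 \right)} \right)} + 61050} = \frac{1}{\frac{29}{88 + \left(7 - \left(-1\right)^{2}\right)} + 61050} = \frac{1}{\frac{29}{88 + \left(7 - 1\right)} + 61050} = \frac{1}{\frac{29}{88 + 6} + 61050} = \frac{1}{\frac{29}{94} + 61050} = \frac{1}{\frac{5738729}{94}} = \frac{94}{5738729}$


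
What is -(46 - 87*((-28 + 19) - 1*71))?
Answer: -7006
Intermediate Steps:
-(46 - 87*((-28 + 19) - 1*71)) = -(46 - 87*(-9 - 71)) = -(46 - 87*(-80)) = -(46 + 6960) = -1*7006 = -7006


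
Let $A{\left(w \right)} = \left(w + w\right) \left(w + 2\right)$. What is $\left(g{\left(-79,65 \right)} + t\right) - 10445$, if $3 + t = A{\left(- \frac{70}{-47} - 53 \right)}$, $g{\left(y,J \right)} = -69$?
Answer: $- \frac{11964719}{2209} \approx -5416.4$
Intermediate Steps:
$A{\left(w \right)} = 2 w \left(2 + w\right)$
$t = \frac{11260707}{2209}$ ($t = -3 + 2 \left(- \frac{70}{-47} - 53\right) \left(2 - \left(53 + \frac{70}{-47}\right)\right) = -3 + 2 \left(\left(-70\right) \left(- \frac{1}{47}\right) - 53\right) \left(2 - \frac{2421}{47}\right) = -3 + 2 \left(\frac{70}{47} - 53\right) \left(2 + \left(\frac{70}{47} - 53\right)\right) = -3 + 2 \left(- \frac{2421}{47}\right) \left(2 - \frac{2421}{47}\right) = -3 + 2 \left(- \frac{2421}{47}\right) \left(- \frac{2327}{47}\right) = -3 + \frac{11267334}{2209} = \frac{11260707}{2209} \approx 5097.6$)
$\left(g{\left(-79,65 \right)} + t\right) - 10445 = \left(-69 + \frac{11260707}{2209}\right) - 10445 = \frac{11108286}{2209} - 10445 = - \frac{11964719}{2209}$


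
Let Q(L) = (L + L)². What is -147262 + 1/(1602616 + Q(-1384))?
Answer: -1364299963279/9264440 ≈ -1.4726e+5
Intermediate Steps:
Q(L) = 4*L² (Q(L) = (2*L)² = 4*L²)
-147262 + 1/(1602616 + Q(-1384)) = -147262 + 1/(1602616 + 4*(-1384)²) = -147262 + 1/(1602616 + 4*1915456) = -147262 + 1/(1602616 + 7661824) = -147262 + 1/9264440 = -1364299963279/9264440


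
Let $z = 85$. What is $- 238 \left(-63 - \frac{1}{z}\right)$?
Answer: $\frac{74984}{5} \approx 14997.0$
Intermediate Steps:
$- 238 \left(-63 - \frac{1}{z}\right) = - 238 \left(-63 - \frac{1}{85}\right) = \left(-238\right) \left(- \frac{5356}{85}\right) = \frac{74984}{5}$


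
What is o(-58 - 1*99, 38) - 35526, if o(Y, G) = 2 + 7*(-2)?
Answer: -35538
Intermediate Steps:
o(Y, G) = -12 (o(Y, G) = 2 - 14 = -12)
o(-58 - 1*99, 38) - 35526 = -12 - 35526 = -35538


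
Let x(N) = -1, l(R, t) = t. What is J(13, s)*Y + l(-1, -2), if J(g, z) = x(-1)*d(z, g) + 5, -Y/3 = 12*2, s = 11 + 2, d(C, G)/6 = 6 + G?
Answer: 7846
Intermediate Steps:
d(C, G) = 36 + 6*G (d(C, G) = 6*(6 + G) = 36 + 6*G)
s = 13
Y = -72 (Y = -36*2 = -3*24 = -72)
J(g, z) = -31 - 6*g (J(g, z) = -(36 + 6*g) + 5 = (-36 - 6*g) + 5 = -31 - 6*g)
J(13, s)*Y + l(-1, -2) = (-31 - 6*13)*(-72) - 2 = (-31 - 78)*(-72) - 2 = -109*(-72) - 2 = 7848 - 2 = 7846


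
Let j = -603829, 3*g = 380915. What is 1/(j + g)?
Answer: -3/1430572 ≈ -2.0971e-6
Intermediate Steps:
g = 380915/3 (g = (⅓)*380915 = 380915/3 ≈ 1.2697e+5)
1/(j + g) = 1/(-603829 + 380915/3) = 1/(-1430572/3) = -3/1430572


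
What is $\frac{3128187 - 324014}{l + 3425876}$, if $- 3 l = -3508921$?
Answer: $\frac{8412519}{13786549} \approx 0.6102$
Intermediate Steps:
$l = \frac{3508921}{3}$ ($l = \left(- \frac{1}{3}\right) \left(-3508921\right) = \frac{3508921}{3} \approx 1.1696 \cdot 10^{6}$)
$\frac{3128187 - 324014}{l + 3425876} = \frac{3128187 - 324014}{\frac{3508921}{3} + 3425876} = \frac{2804173}{\frac{13786549}{3}} = 2804173 \cdot \frac{3}{13786549} = \frac{8412519}{13786549}$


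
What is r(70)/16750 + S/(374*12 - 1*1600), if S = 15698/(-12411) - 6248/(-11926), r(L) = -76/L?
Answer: -21465321617/66791130682500 ≈ -0.00032138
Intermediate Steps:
S = -54835210/74006793 (S = 15698*(-1/12411) - 6248*(-1/11926) = -15698/12411 + 3124/5963 = -54835210/74006793 ≈ -0.74095)
r(70)/16750 + S/(374*12 - 1*1600) = -76/70/16750 - 54835210/(74006793*(374*12 - 1*1600)) = -76*1/70*(1/16750) - 54835210/(74006793*(4488 - 1600)) = -38/35*1/16750 - 54835210/74006793/2888 = -19/293125 - 54835210/74006793*1/2888 = -19/293125 - 27417605/106865809092 = -21465321617/66791130682500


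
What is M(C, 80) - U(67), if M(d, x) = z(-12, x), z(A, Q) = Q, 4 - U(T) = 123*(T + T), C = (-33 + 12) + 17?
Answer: 16558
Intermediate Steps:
C = -4 (C = -21 + 17 = -4)
U(T) = 4 - 246*T (U(T) = 4 - 123*(T + T) = 4 - 123*2*T = 4 - 246*T)
M(d, x) = x
M(C, 80) - U(67) = 80 - (4 - 246*67) = 80 - (4 - 16482) = 80 - 1*(-16478) = 80 + 16478 = 16558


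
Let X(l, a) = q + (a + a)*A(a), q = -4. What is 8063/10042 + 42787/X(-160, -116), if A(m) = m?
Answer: 323313129/135105068 ≈ 2.3931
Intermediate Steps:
X(l, a) = -4 + 2*a² (X(l, a) = -4 + (a + a)*a = -4 + (2*a)*a = -4 + 2*a²)
8063/10042 + 42787/X(-160, -116) = 8063/10042 + 42787/(-4 + 2*(-116)²) = 8063*(1/10042) + 42787/(-4 + 2*13456) = 8063/10042 + 42787/(-4 + 26912) = 8063/10042 + 42787/26908 = 323313129/135105068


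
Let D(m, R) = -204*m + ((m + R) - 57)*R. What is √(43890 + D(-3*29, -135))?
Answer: √99303 ≈ 315.12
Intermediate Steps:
D(m, R) = -204*m + R*(-57 + R + m) (D(m, R) = -204*m + ((R + m) - 57)*R = -204*m + (-57 + R + m)*R = -204*m + R*(-57 + R + m))
√(43890 + D(-3*29, -135)) = √(43890 + ((-135)² - (-612)*29 - 57*(-135) - (-405)*29)) = √(43890 + (18225 - 204*(-87) + 7695 - 135*(-87))) = √(43890 + (18225 + 17748 + 7695 + 11745)) = √(43890 + 55413) = √99303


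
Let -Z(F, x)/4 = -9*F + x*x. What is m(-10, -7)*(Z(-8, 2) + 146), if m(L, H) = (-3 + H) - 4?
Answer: 2212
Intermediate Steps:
m(L, H) = -7 + H
Z(F, x) = -4*x² + 36*F (Z(F, x) = -4*(-9*F + x*x) = -4*(-9*F + x²) = -4*(x² - 9*F) = -4*x² + 36*F)
m(-10, -7)*(Z(-8, 2) + 146) = (-7 - 7)*((-4*2² + 36*(-8)) + 146) = -14*((-4*4 - 288) + 146) = -14*((-16 - 288) + 146) = -14*(-304 + 146) = -14*(-158) = 2212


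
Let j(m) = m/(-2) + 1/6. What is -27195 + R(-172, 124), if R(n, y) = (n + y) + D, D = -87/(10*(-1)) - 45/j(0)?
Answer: -275043/10 ≈ -27504.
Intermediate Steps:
j(m) = ⅙ - m/2 (j(m) = m*(-½) + 1*(⅙) = -m/2 + ⅙ = ⅙ - m/2)
D = -2613/10 (D = -87/(10*(-1)) - 45/(⅙ - ½*0) = -87/(-10) - 45/(⅙ + 0) = -87*(-⅒) - 45/⅙ = 87/10 - 45*6 = 87/10 - 270 = -2613/10 ≈ -261.30)
R(n, y) = -2613/10 + n + y (R(n, y) = (n + y) - 2613/10 = -2613/10 + n + y)
-27195 + R(-172, 124) = -27195 + (-2613/10 - 172 + 124) = -27195 - 3093/10 = -275043/10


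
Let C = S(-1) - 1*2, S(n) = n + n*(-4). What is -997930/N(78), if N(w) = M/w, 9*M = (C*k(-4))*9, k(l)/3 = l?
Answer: 6486545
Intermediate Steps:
S(n) = -3*n (S(n) = n - 4*n = -3*n)
k(l) = 3*l
C = 1 (C = -3*(-1) - 1*2 = 3 - 2 = 1)
M = -12 (M = ((1*(3*(-4)))*9)/9 = ((1*(-12))*9)/9 = (-12*9)/9 = (1/9)*(-108) = -12)
N(w) = -12/w
-997930/N(78) = -997930/((-12/78)) = -997930/((-12*1/78)) = -997930/(-2/13) = -997930*(-13/2) = 6486545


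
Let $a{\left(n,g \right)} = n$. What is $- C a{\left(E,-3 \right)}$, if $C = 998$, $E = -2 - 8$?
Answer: $9980$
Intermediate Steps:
$E = -10$ ($E = -2 - 8 = -10$)
$- C a{\left(E,-3 \right)} = - 998 \left(-10\right) = \left(-1\right) \left(-9980\right) = 9980$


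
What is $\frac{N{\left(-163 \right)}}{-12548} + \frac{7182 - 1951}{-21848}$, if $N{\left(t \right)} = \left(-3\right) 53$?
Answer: $- \frac{15541189}{68537176} \approx -0.22676$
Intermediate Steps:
$N{\left(t \right)} = -159$
$\frac{N{\left(-163 \right)}}{-12548} + \frac{7182 - 1951}{-21848} = - \frac{159}{-12548} + \frac{7182 - 1951}{-21848} = \left(-159\right) \left(- \frac{1}{12548}\right) + \left(7182 - 1951\right) \left(- \frac{1}{21848}\right) = \frac{159}{12548} + 5231 \left(- \frac{1}{21848}\right) = \frac{159}{12548} - \frac{5231}{21848} = - \frac{15541189}{68537176}$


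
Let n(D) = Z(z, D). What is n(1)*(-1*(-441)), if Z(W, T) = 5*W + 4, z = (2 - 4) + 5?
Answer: 8379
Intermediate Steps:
z = 3 (z = -2 + 5 = 3)
Z(W, T) = 4 + 5*W
n(D) = 19 (n(D) = 4 + 5*3 = 4 + 15 = 19)
n(1)*(-1*(-441)) = 19*(-1*(-441)) = 19*441 = 8379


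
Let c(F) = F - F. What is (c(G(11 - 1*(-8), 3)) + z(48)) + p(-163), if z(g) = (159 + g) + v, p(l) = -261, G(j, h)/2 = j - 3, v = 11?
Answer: -43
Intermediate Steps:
G(j, h) = -6 + 2*j (G(j, h) = 2*(j - 3) = 2*(-3 + j) = -6 + 2*j)
z(g) = 170 + g (z(g) = (159 + g) + 11 = 170 + g)
c(F) = 0
(c(G(11 - 1*(-8), 3)) + z(48)) + p(-163) = (0 + (170 + 48)) - 261 = (0 + 218) - 261 = 218 - 261 = -43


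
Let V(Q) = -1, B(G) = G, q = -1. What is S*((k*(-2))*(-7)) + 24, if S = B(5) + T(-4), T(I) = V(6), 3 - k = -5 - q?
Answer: 416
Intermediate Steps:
k = 7 (k = 3 - (-5 - 1*(-1)) = 3 - (-5 + 1) = 3 - 1*(-4) = 3 + 4 = 7)
T(I) = -1
S = 4 (S = 5 - 1 = 4)
S*((k*(-2))*(-7)) + 24 = 4*((7*(-2))*(-7)) + 24 = 4*(-14*(-7)) + 24 = 4*98 + 24 = 392 + 24 = 416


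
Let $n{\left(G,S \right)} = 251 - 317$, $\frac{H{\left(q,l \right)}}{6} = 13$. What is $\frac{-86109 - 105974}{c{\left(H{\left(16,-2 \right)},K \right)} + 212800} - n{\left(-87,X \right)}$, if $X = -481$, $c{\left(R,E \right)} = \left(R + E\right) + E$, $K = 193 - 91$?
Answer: $\frac{13871329}{213082} \approx 65.099$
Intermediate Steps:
$H{\left(q,l \right)} = 78$ ($H{\left(q,l \right)} = 6 \cdot 13 = 78$)
$K = 102$
$c{\left(R,E \right)} = R + 2 E$ ($c{\left(R,E \right)} = \left(E + R\right) + E = R + 2 E$)
$n{\left(G,S \right)} = -66$
$\frac{-86109 - 105974}{c{\left(H{\left(16,-2 \right)},K \right)} + 212800} - n{\left(-87,X \right)} = \frac{-86109 - 105974}{\left(78 + 2 \cdot 102\right) + 212800} - -66 = - \frac{192083}{\left(78 + 204\right) + 212800} + 66 = - \frac{192083}{282 + 212800} + 66 = - \frac{192083}{213082} + 66 = \frac{13871329}{213082}$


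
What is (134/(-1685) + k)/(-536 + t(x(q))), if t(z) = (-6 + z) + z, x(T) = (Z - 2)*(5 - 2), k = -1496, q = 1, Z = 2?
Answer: 1260447/456635 ≈ 2.7603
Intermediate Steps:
x(T) = 0 (x(T) = (2 - 2)*(5 - 2) = 0*3 = 0)
t(z) = -6 + 2*z
(134/(-1685) + k)/(-536 + t(x(q))) = (134/(-1685) - 1496)/(-536 + (-6 + 2*0)) = (134*(-1/1685) - 1496)/(-536 + (-6 + 0)) = (-134/1685 - 1496)/(-536 - 6) = -2520894/1685/(-542) = -2520894/1685*(-1/542) = 1260447/456635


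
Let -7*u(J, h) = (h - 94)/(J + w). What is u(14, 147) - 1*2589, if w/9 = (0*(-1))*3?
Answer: -253775/98 ≈ -2589.5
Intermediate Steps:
w = 0 (w = 9*((0*(-1))*3) = 9*(0*3) = 9*0 = 0)
u(J, h) = -(-94 + h)/(7*J) (u(J, h) = -(h - 94)/(7*(J + 0)) = -(-94 + h)/(7*J))
u(14, 147) - 1*2589 = (1/7)*(94 - 1*147)/14 - 1*2589 = (1/7)*(1/14)*(94 - 147) - 2589 = (1/7)*(1/14)*(-53) - 2589 = -53/98 - 2589 = -253775/98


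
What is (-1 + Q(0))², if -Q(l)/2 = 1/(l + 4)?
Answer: 9/4 ≈ 2.2500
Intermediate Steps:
Q(l) = -2/(4 + l) (Q(l) = -2/(l + 4) = -2/(4 + l))
(-1 + Q(0))² = (-1 - 2/(4 + 0))² = (-1 - 2/4)² = (-1 - 2*¼)² = (-1 - ½)² = (-3/2)² = 9/4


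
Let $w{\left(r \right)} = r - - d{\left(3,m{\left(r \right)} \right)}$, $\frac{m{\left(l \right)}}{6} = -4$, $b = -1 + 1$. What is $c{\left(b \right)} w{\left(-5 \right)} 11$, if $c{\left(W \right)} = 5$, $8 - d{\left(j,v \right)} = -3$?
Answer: $330$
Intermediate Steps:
$b = 0$
$m{\left(l \right)} = -24$ ($m{\left(l \right)} = 6 \left(-4\right) = -24$)
$d{\left(j,v \right)} = 11$ ($d{\left(j,v \right)} = 8 - -3 = 8 + 3 = 11$)
$w{\left(r \right)} = 11 + r$ ($w{\left(r \right)} = r - \left(-1\right) 11 = r - -11 = r + 11 = 11 + r$)
$c{\left(b \right)} w{\left(-5 \right)} 11 = 5 \left(11 - 5\right) 11 = 5 \cdot 6 \cdot 11 = 30 \cdot 11 = 330$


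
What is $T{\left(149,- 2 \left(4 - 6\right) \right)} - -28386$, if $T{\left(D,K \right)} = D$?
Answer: $28535$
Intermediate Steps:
$T{\left(149,- 2 \left(4 - 6\right) \right)} - -28386 = 149 - -28386 = 149 + 28386 = 28535$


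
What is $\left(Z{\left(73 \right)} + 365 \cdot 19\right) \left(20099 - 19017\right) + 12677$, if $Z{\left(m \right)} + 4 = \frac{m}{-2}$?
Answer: $7472526$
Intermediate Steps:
$Z{\left(m \right)} = -4 - \frac{m}{2}$ ($Z{\left(m \right)} = -4 + \frac{m}{-2} = -4 + m \left(- \frac{1}{2}\right) = -4 - \frac{m}{2}$)
$\left(Z{\left(73 \right)} + 365 \cdot 19\right) \left(20099 - 19017\right) + 12677 = \left(\left(-4 - \frac{73}{2}\right) + 365 \cdot 19\right) \left(20099 - 19017\right) + 12677 = \left(\left(-4 - \frac{73}{2}\right) + 6935\right) 1082 + 12677 = \left(- \frac{81}{2} + 6935\right) 1082 + 12677 = \frac{13789}{2} \cdot 1082 + 12677 = 7459849 + 12677 = 7472526$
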